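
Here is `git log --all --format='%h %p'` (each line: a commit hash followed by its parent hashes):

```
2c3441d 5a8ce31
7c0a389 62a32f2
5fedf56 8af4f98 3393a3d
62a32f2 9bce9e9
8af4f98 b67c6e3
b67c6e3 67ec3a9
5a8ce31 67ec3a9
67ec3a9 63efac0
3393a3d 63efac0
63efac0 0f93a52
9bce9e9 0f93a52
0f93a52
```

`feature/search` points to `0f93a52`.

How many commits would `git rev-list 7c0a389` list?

Walking parent pointers from 7c0a389: reachable set = {0f93a52, 62a32f2, 7c0a389, 9bce9e9}.
That is 4 commits.

4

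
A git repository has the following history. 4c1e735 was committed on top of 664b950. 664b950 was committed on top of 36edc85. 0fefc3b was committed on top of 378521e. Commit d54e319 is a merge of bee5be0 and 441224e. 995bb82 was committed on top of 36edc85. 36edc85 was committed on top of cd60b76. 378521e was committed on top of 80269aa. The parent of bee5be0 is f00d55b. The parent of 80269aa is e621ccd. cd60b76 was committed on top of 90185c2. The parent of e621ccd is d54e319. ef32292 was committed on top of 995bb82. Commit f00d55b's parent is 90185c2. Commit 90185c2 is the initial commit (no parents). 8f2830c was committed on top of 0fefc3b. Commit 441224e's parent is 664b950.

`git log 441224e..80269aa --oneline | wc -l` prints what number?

Reachable from 80269aa: {36edc85, 441224e, 664b950, 80269aa, 90185c2, bee5be0, cd60b76, d54e319, e621ccd, f00d55b}.
Reachable from 441224e: {36edc85, 441224e, 664b950, 90185c2, cd60b76}.
In 80269aa's history but not 441224e's: {80269aa, bee5be0, d54e319, e621ccd, f00d55b} — 5 commits.

5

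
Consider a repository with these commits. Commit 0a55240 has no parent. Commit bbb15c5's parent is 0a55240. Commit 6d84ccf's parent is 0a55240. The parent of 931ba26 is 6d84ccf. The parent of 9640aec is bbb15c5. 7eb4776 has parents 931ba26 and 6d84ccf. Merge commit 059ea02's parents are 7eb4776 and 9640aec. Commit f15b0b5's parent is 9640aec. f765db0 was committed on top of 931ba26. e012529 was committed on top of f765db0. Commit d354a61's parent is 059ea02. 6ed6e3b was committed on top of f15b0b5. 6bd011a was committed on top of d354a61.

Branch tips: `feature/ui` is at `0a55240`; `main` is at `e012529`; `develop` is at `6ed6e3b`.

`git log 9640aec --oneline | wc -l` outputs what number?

3

Walking parent pointers from 9640aec: reachable set = {0a55240, 9640aec, bbb15c5}.
That is 3 commits.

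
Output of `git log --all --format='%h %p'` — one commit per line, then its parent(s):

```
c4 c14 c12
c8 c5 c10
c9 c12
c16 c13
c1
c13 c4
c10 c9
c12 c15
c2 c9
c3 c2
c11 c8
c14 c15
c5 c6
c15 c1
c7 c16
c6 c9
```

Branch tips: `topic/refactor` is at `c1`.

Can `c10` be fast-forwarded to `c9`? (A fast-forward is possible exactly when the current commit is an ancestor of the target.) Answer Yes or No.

A fast-forward from c10 to c9 is possible iff c10 is an ancestor of c9.
Ancestors of c9: {c1, c12, c15, c9}.
c10 is not among them, so fast-forward is not possible.

No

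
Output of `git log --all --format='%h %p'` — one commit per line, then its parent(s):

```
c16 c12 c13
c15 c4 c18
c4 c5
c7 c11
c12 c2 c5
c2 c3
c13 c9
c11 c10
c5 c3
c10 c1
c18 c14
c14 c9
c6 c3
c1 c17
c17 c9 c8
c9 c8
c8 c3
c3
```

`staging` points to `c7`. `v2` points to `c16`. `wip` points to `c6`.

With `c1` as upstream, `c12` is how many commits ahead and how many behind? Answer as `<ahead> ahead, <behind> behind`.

3 ahead, 4 behind

Reachable from c12: {c12, c2, c3, c5}.
Reachable from c1: {c1, c17, c3, c8, c9}.
Only in c12's history (ahead): {c12, c2, c5} — 3.
Only in c1's history (behind): {c1, c17, c8, c9} — 4.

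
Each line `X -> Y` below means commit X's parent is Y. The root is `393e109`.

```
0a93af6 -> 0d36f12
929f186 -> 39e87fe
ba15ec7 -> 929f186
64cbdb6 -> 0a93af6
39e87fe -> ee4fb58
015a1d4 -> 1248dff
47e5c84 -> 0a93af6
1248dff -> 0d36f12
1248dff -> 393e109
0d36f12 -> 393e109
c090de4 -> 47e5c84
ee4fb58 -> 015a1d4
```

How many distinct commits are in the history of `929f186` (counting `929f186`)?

Walking parent pointers from 929f186: reachable set = {015a1d4, 0d36f12, 1248dff, 393e109, 39e87fe, 929f186, ee4fb58}.
That is 7 commits.

7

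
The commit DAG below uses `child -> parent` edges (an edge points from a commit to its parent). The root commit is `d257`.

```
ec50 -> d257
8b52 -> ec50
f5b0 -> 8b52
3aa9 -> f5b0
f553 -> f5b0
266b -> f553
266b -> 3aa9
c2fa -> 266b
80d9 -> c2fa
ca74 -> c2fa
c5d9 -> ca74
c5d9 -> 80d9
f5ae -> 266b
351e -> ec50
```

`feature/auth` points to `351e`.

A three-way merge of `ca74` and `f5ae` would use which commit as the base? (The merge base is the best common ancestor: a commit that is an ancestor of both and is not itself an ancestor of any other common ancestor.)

Ancestors of ca74: {266b, 3aa9, 8b52, c2fa, ca74, d257, ec50, f553, f5b0}.
Ancestors of f5ae: {266b, 3aa9, 8b52, d257, ec50, f553, f5ae, f5b0}.
Common ancestors: {266b, 3aa9, 8b52, d257, ec50, f553, f5b0}.
Among these, 266b is not an ancestor of any other common ancestor — it is the merge base.

266b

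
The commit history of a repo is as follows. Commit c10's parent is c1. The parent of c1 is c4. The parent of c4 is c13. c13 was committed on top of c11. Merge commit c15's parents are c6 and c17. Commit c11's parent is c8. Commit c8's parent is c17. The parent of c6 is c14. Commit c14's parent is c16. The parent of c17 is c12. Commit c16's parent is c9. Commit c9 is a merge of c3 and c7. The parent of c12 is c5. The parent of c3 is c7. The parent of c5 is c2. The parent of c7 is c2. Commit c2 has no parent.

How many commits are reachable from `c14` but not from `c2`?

Reachable from c14: {c14, c16, c2, c3, c7, c9}.
Reachable from c2: {c2}.
In c14's history but not c2's: {c14, c16, c3, c7, c9} — 5 commits.

5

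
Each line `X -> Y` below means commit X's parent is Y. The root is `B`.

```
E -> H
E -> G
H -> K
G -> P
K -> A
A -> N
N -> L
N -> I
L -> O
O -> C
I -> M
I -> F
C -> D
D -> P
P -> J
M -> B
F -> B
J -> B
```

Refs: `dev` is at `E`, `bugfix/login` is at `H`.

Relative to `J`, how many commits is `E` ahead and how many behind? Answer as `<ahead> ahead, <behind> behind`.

Reachable from E: {A, B, C, D, E, F, G, H, I, J, K, L, M, N, O, P}.
Reachable from J: {B, J}.
Only in E's history (ahead): {A, C, D, E, F, G, H, I, K, L, M, N, O, P} — 14.
Only in J's history (behind): {} — 0.

14 ahead, 0 behind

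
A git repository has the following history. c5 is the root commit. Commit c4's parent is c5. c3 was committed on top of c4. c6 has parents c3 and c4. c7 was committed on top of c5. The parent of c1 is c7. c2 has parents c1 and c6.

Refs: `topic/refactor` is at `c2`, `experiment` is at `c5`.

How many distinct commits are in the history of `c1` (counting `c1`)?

3

Walking parent pointers from c1: reachable set = {c1, c5, c7}.
That is 3 commits.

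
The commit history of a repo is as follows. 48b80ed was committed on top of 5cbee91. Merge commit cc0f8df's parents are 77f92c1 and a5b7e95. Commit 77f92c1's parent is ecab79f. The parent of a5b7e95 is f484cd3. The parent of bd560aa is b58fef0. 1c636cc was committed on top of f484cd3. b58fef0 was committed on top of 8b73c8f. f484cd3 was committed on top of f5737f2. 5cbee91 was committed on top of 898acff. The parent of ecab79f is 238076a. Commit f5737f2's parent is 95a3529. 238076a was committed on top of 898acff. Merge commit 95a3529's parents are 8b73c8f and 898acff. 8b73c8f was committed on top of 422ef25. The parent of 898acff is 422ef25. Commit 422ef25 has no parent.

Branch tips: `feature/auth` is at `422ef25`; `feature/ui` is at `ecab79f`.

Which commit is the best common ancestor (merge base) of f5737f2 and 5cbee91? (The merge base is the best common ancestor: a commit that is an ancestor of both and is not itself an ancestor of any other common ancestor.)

Ancestors of f5737f2: {422ef25, 898acff, 8b73c8f, 95a3529, f5737f2}.
Ancestors of 5cbee91: {422ef25, 5cbee91, 898acff}.
Common ancestors: {422ef25, 898acff}.
Among these, 898acff is not an ancestor of any other common ancestor — it is the merge base.

898acff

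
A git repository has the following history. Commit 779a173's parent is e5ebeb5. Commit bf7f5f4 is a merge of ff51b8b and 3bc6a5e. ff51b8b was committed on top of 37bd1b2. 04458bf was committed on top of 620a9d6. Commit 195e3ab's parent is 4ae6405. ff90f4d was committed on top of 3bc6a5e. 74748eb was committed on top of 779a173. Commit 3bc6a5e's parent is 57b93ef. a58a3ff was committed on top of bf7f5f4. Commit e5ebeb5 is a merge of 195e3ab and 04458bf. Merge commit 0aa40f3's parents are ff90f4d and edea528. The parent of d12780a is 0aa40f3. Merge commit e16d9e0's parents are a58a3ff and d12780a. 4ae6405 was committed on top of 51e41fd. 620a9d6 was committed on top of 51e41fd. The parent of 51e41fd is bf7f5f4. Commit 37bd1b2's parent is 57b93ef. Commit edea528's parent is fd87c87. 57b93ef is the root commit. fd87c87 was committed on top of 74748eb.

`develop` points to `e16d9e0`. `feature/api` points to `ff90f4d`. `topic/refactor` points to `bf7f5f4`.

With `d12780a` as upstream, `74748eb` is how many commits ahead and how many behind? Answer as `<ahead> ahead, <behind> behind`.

0 ahead, 5 behind

Reachable from 74748eb: {04458bf, 195e3ab, 37bd1b2, 3bc6a5e, 4ae6405, 51e41fd, 57b93ef, 620a9d6, 74748eb, 779a173, bf7f5f4, e5ebeb5, ff51b8b}.
Reachable from d12780a: {04458bf, 0aa40f3, 195e3ab, 37bd1b2, 3bc6a5e, 4ae6405, 51e41fd, 57b93ef, 620a9d6, 74748eb, 779a173, bf7f5f4, d12780a, e5ebeb5, edea528, fd87c87, ff51b8b, ff90f4d}.
Only in 74748eb's history (ahead): {} — 0.
Only in d12780a's history (behind): {0aa40f3, d12780a, edea528, fd87c87, ff90f4d} — 5.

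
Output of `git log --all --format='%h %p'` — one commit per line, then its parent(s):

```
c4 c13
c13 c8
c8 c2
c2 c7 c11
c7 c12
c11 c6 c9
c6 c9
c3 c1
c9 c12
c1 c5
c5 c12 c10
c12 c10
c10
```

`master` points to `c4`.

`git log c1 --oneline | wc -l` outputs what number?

4

Walking parent pointers from c1: reachable set = {c1, c10, c12, c5}.
That is 4 commits.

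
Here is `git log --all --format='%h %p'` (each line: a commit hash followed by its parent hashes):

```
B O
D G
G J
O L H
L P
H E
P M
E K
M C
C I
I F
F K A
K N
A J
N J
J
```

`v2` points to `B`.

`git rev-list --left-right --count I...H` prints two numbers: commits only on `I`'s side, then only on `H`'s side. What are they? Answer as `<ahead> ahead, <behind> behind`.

3 ahead, 2 behind

Reachable from I: {A, F, I, J, K, N}.
Reachable from H: {E, H, J, K, N}.
Only in I's history (ahead): {A, F, I} — 3.
Only in H's history (behind): {E, H} — 2.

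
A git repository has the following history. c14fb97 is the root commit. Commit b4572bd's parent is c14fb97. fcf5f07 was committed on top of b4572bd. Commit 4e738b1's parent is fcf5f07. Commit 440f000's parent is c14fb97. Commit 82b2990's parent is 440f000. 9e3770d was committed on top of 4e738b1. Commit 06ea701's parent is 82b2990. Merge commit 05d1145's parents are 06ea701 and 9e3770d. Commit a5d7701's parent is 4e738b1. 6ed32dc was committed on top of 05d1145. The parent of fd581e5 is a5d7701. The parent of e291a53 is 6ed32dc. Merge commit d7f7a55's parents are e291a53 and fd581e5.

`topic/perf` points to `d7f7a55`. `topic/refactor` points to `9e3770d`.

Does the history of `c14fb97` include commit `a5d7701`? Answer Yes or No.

No

Ancestors of c14fb97: {c14fb97}.
a5d7701 is not in that set, so it is not an ancestor of c14fb97.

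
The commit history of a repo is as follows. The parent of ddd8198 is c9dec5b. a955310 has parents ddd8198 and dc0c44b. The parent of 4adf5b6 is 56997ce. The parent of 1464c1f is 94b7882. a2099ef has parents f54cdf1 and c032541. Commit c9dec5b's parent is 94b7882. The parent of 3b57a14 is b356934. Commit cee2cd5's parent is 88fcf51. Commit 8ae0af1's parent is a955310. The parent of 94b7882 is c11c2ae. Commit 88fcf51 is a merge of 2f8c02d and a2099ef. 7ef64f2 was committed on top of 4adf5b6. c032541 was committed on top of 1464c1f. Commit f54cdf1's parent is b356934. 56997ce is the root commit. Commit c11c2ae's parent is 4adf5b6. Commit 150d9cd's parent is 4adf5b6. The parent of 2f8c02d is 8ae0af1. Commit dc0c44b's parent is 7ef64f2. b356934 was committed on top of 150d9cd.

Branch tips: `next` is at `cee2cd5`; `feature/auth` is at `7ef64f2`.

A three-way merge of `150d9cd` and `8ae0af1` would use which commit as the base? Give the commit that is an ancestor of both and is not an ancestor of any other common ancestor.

Ancestors of 150d9cd: {150d9cd, 4adf5b6, 56997ce}.
Ancestors of 8ae0af1: {4adf5b6, 56997ce, 7ef64f2, 8ae0af1, 94b7882, a955310, c11c2ae, c9dec5b, dc0c44b, ddd8198}.
Common ancestors: {4adf5b6, 56997ce}.
Among these, 4adf5b6 is not an ancestor of any other common ancestor — it is the merge base.

4adf5b6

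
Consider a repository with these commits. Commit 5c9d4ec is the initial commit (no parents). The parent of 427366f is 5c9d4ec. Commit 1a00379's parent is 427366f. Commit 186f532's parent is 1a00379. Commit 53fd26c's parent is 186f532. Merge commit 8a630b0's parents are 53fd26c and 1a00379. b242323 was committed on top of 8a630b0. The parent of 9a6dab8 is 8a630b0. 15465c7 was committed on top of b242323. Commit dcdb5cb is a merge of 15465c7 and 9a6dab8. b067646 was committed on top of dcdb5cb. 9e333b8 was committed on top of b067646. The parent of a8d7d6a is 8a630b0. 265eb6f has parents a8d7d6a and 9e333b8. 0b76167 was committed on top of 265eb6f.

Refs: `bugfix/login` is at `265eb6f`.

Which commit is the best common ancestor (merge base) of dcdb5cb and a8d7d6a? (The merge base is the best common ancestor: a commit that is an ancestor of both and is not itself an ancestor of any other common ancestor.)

Ancestors of dcdb5cb: {15465c7, 186f532, 1a00379, 427366f, 53fd26c, 5c9d4ec, 8a630b0, 9a6dab8, b242323, dcdb5cb}.
Ancestors of a8d7d6a: {186f532, 1a00379, 427366f, 53fd26c, 5c9d4ec, 8a630b0, a8d7d6a}.
Common ancestors: {186f532, 1a00379, 427366f, 53fd26c, 5c9d4ec, 8a630b0}.
Among these, 8a630b0 is not an ancestor of any other common ancestor — it is the merge base.

8a630b0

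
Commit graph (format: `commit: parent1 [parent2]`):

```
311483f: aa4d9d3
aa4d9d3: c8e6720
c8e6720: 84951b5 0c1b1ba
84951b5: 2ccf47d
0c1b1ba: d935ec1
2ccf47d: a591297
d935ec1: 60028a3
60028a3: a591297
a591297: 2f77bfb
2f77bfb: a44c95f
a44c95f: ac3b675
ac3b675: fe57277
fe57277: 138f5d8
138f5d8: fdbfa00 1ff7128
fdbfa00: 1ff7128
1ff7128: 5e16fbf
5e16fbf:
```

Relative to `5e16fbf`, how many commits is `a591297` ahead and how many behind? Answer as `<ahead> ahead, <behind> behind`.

Reachable from a591297: {138f5d8, 1ff7128, 2f77bfb, 5e16fbf, a44c95f, a591297, ac3b675, fdbfa00, fe57277}.
Reachable from 5e16fbf: {5e16fbf}.
Only in a591297's history (ahead): {138f5d8, 1ff7128, 2f77bfb, a44c95f, a591297, ac3b675, fdbfa00, fe57277} — 8.
Only in 5e16fbf's history (behind): {} — 0.

8 ahead, 0 behind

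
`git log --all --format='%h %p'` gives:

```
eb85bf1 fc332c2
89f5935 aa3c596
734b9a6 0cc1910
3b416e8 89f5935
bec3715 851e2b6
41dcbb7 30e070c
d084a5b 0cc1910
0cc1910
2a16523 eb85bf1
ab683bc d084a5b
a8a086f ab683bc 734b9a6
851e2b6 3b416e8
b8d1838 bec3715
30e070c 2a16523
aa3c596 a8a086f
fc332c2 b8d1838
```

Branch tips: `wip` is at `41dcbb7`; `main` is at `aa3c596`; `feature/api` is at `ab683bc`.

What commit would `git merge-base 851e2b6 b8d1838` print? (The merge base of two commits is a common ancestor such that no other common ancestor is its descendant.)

Ancestors of 851e2b6: {0cc1910, 3b416e8, 734b9a6, 851e2b6, 89f5935, a8a086f, aa3c596, ab683bc, d084a5b}.
Ancestors of b8d1838: {0cc1910, 3b416e8, 734b9a6, 851e2b6, 89f5935, a8a086f, aa3c596, ab683bc, b8d1838, bec3715, d084a5b}.
Common ancestors: {0cc1910, 3b416e8, 734b9a6, 851e2b6, 89f5935, a8a086f, aa3c596, ab683bc, d084a5b}.
Among these, 851e2b6 is not an ancestor of any other common ancestor — it is the merge base.

851e2b6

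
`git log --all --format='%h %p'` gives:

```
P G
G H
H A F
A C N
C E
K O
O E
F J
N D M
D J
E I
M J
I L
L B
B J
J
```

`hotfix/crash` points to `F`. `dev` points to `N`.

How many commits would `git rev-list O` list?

Walking parent pointers from O: reachable set = {B, E, I, J, L, O}.
That is 6 commits.

6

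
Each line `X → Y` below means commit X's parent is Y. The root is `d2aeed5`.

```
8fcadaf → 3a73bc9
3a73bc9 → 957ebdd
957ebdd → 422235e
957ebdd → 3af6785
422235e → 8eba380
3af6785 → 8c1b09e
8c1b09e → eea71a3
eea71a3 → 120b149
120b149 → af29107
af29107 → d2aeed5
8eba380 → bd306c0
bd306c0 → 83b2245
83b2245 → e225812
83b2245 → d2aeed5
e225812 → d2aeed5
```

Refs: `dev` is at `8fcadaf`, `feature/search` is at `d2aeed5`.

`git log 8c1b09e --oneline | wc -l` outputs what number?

5

Walking parent pointers from 8c1b09e: reachable set = {120b149, 8c1b09e, af29107, d2aeed5, eea71a3}.
That is 5 commits.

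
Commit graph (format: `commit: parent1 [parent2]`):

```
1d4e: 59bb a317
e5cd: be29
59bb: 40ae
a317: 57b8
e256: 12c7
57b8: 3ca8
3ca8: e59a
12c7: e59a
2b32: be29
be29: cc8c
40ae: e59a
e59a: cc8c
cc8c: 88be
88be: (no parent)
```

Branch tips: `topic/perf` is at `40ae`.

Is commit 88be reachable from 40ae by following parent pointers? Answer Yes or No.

Ancestors of 40ae (commits reachable by following parents): {40ae, 88be, cc8c, e59a}.
88be is in that set, so it is an ancestor of 40ae.

Yes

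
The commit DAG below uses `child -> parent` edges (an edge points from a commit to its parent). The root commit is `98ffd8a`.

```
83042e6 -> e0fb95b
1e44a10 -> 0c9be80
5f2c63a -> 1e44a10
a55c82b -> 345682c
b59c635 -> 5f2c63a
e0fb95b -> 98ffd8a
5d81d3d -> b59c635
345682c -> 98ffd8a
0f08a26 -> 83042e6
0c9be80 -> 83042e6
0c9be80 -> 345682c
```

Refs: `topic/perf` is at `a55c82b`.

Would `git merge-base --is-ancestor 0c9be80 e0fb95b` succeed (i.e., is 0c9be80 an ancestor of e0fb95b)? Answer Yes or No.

Ancestors of e0fb95b: {98ffd8a, e0fb95b}.
0c9be80 is not in that set, so it is not an ancestor of e0fb95b.

No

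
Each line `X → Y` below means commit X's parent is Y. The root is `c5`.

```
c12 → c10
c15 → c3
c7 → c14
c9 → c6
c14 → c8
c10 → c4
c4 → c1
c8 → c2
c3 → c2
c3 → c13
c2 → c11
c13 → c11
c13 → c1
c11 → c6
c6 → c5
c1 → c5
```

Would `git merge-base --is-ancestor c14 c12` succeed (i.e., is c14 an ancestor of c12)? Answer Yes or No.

No

Ancestors of c12: {c1, c10, c12, c4, c5}.
c14 is not in that set, so it is not an ancestor of c12.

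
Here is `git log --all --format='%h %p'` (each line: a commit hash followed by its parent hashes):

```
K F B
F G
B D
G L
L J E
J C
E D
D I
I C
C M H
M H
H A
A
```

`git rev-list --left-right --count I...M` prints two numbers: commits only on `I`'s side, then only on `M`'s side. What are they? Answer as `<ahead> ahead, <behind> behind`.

2 ahead, 0 behind

Reachable from I: {A, C, H, I, M}.
Reachable from M: {A, H, M}.
Only in I's history (ahead): {C, I} — 2.
Only in M's history (behind): {} — 0.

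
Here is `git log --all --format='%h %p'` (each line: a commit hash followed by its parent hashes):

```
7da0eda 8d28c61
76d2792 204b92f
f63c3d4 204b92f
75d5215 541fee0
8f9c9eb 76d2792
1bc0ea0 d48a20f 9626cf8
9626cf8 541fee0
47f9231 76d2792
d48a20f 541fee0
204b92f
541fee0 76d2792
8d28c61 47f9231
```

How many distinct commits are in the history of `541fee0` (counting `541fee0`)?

3

Walking parent pointers from 541fee0: reachable set = {204b92f, 541fee0, 76d2792}.
That is 3 commits.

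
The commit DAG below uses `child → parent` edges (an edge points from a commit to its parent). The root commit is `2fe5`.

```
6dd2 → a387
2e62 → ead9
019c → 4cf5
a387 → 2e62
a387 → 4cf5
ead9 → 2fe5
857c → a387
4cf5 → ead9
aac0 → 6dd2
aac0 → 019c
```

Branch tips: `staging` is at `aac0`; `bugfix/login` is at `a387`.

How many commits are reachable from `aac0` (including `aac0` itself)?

8

Walking parent pointers from aac0: reachable set = {019c, 2e62, 2fe5, 4cf5, 6dd2, a387, aac0, ead9}.
That is 8 commits.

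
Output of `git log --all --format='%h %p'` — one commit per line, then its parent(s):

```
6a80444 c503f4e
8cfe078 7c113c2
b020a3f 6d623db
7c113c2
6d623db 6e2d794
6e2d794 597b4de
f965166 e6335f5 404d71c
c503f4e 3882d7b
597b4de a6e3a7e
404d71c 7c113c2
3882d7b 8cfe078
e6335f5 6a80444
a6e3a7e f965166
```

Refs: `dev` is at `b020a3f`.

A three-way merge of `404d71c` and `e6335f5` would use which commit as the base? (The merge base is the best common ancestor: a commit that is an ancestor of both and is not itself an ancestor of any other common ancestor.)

7c113c2

Ancestors of 404d71c: {404d71c, 7c113c2}.
Ancestors of e6335f5: {3882d7b, 6a80444, 7c113c2, 8cfe078, c503f4e, e6335f5}.
Common ancestors: {7c113c2}.
The only common ancestor is 7c113c2, so it is the merge base.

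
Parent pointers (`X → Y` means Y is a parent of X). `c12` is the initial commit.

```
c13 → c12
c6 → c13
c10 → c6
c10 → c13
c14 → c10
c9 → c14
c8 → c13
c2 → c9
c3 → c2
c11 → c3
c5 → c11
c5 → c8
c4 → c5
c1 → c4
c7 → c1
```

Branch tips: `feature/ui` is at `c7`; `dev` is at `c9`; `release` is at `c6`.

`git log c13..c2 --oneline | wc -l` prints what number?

Reachable from c2: {c10, c12, c13, c14, c2, c6, c9}.
Reachable from c13: {c12, c13}.
In c2's history but not c13's: {c10, c14, c2, c6, c9} — 5 commits.

5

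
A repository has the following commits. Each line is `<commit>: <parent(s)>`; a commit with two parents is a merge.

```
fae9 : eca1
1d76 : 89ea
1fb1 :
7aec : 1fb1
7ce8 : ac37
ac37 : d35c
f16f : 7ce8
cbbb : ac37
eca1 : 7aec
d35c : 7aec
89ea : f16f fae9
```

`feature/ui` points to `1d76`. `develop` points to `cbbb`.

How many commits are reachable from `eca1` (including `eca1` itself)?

3

Walking parent pointers from eca1: reachable set = {1fb1, 7aec, eca1}.
That is 3 commits.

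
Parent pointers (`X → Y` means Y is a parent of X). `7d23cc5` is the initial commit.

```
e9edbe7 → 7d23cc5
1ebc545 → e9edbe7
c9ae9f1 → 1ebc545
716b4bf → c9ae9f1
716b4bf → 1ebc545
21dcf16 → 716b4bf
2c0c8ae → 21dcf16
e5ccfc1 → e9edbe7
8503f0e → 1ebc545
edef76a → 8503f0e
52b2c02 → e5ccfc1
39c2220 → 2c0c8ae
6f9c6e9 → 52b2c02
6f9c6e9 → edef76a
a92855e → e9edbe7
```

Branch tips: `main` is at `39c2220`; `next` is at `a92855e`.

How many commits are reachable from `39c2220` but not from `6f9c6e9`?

5

Reachable from 39c2220: {1ebc545, 21dcf16, 2c0c8ae, 39c2220, 716b4bf, 7d23cc5, c9ae9f1, e9edbe7}.
Reachable from 6f9c6e9: {1ebc545, 52b2c02, 6f9c6e9, 7d23cc5, 8503f0e, e5ccfc1, e9edbe7, edef76a}.
In 39c2220's history but not 6f9c6e9's: {21dcf16, 2c0c8ae, 39c2220, 716b4bf, c9ae9f1} — 5 commits.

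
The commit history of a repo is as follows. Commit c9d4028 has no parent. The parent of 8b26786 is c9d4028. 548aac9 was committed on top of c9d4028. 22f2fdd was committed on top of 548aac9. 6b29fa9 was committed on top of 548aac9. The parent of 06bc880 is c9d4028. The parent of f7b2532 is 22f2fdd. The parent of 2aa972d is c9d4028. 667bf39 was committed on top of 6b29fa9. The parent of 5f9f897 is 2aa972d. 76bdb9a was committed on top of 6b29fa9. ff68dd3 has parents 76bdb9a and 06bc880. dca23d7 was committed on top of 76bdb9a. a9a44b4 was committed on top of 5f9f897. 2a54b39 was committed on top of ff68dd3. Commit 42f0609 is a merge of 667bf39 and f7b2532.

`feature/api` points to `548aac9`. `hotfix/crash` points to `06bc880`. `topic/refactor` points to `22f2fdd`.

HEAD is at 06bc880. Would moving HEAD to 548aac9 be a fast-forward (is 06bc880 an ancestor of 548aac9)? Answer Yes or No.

A fast-forward from 06bc880 to 548aac9 is possible iff 06bc880 is an ancestor of 548aac9.
Ancestors of 548aac9: {548aac9, c9d4028}.
06bc880 is not among them, so fast-forward is not possible.

No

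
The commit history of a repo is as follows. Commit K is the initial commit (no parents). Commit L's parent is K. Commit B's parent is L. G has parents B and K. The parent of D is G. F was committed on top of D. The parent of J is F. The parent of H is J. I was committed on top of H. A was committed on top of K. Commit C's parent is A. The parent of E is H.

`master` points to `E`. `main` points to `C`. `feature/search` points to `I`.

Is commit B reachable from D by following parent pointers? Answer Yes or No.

Yes

Ancestors of D (commits reachable by following parents): {B, D, G, K, L}.
B is in that set, so it is an ancestor of D.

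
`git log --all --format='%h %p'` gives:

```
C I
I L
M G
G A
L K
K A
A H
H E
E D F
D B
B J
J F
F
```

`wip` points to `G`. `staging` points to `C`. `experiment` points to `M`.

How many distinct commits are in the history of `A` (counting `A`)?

Walking parent pointers from A: reachable set = {A, B, D, E, F, H, J}.
That is 7 commits.

7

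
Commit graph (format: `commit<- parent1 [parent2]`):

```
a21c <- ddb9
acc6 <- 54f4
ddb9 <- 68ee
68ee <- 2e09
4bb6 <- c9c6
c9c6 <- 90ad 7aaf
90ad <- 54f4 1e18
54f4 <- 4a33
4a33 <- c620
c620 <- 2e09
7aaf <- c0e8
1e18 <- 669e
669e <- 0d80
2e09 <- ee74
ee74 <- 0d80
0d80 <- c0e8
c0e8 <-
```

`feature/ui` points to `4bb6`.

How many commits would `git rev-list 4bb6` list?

13

Walking parent pointers from 4bb6: reachable set = {0d80, 1e18, 2e09, 4a33, 4bb6, 54f4, 669e, 7aaf, 90ad, c0e8, c620, c9c6, ee74}.
That is 13 commits.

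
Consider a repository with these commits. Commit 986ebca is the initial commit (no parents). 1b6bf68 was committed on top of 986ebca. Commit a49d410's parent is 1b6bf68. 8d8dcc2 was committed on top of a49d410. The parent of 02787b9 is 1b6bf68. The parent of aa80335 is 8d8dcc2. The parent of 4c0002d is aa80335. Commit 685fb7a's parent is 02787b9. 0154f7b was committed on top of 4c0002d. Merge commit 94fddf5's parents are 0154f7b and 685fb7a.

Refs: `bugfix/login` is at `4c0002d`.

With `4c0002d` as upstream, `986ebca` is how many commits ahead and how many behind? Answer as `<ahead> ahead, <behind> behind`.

Reachable from 986ebca: {986ebca}.
Reachable from 4c0002d: {1b6bf68, 4c0002d, 8d8dcc2, 986ebca, a49d410, aa80335}.
Only in 986ebca's history (ahead): {} — 0.
Only in 4c0002d's history (behind): {1b6bf68, 4c0002d, 8d8dcc2, a49d410, aa80335} — 5.

0 ahead, 5 behind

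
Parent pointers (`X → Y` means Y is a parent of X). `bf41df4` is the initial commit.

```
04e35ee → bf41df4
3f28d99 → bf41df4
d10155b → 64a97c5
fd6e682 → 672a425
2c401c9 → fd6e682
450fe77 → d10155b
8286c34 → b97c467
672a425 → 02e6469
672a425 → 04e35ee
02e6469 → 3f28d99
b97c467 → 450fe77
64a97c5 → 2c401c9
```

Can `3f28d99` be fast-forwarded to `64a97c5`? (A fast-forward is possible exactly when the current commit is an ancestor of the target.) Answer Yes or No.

A fast-forward from 3f28d99 to 64a97c5 is possible iff 3f28d99 is an ancestor of 64a97c5.
Ancestors of 64a97c5: {02e6469, 04e35ee, 2c401c9, 3f28d99, 64a97c5, 672a425, bf41df4, fd6e682}.
3f28d99 is among them, so fast-forward is possible.

Yes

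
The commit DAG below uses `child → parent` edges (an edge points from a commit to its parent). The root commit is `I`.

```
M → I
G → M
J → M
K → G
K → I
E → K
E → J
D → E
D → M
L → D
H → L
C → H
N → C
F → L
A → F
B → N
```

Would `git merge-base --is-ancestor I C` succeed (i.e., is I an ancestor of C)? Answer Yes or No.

Ancestors of C (commits reachable by following parents): {C, D, E, G, H, I, J, K, L, M}.
I is in that set, so it is an ancestor of C.

Yes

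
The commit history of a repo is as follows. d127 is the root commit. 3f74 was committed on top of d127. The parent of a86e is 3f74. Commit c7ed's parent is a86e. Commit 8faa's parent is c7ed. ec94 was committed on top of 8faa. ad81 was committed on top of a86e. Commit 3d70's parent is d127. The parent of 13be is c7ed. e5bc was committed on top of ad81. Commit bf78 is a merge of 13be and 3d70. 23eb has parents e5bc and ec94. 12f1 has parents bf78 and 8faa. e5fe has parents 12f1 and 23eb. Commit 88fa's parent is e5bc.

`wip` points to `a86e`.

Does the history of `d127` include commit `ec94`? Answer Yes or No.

Ancestors of d127: {d127}.
ec94 is not in that set, so it is not an ancestor of d127.

No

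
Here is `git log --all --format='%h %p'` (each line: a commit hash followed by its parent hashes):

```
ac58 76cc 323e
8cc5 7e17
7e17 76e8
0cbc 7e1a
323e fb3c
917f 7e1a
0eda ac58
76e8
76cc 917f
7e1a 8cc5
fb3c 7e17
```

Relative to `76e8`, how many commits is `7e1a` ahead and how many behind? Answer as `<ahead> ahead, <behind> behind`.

3 ahead, 0 behind

Reachable from 7e1a: {76e8, 7e17, 7e1a, 8cc5}.
Reachable from 76e8: {76e8}.
Only in 7e1a's history (ahead): {7e17, 7e1a, 8cc5} — 3.
Only in 76e8's history (behind): {} — 0.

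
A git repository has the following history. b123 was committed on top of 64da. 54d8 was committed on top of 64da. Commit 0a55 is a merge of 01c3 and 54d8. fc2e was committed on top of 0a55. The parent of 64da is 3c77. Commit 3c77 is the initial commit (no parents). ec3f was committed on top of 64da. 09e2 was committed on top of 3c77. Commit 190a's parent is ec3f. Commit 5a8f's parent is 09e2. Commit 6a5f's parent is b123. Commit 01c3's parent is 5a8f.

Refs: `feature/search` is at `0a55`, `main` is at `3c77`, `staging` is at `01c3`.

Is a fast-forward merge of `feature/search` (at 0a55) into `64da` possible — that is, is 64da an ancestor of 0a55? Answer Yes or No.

A fast-forward from 64da to 0a55 is possible iff 64da is an ancestor of 0a55.
Ancestors of 0a55: {01c3, 09e2, 0a55, 3c77, 54d8, 5a8f, 64da}.
64da is among them, so fast-forward is possible.

Yes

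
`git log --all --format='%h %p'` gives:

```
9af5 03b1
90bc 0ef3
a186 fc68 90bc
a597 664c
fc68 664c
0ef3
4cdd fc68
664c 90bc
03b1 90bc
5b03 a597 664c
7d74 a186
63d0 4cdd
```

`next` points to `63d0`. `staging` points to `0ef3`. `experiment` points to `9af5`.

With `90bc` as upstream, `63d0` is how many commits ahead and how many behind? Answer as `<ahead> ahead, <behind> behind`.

4 ahead, 0 behind

Reachable from 63d0: {0ef3, 4cdd, 63d0, 664c, 90bc, fc68}.
Reachable from 90bc: {0ef3, 90bc}.
Only in 63d0's history (ahead): {4cdd, 63d0, 664c, fc68} — 4.
Only in 90bc's history (behind): {} — 0.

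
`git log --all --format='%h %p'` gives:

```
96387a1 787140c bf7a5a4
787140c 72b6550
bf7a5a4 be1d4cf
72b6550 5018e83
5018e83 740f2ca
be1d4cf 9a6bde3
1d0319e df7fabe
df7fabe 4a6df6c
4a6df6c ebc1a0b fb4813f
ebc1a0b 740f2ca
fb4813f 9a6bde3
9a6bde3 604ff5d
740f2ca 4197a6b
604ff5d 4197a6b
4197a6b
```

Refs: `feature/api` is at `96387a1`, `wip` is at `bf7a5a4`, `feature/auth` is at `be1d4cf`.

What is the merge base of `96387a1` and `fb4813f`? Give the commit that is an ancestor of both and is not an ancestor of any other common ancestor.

9a6bde3

Ancestors of 96387a1: {4197a6b, 5018e83, 604ff5d, 72b6550, 740f2ca, 787140c, 96387a1, 9a6bde3, be1d4cf, bf7a5a4}.
Ancestors of fb4813f: {4197a6b, 604ff5d, 9a6bde3, fb4813f}.
Common ancestors: {4197a6b, 604ff5d, 9a6bde3}.
Among these, 9a6bde3 is not an ancestor of any other common ancestor — it is the merge base.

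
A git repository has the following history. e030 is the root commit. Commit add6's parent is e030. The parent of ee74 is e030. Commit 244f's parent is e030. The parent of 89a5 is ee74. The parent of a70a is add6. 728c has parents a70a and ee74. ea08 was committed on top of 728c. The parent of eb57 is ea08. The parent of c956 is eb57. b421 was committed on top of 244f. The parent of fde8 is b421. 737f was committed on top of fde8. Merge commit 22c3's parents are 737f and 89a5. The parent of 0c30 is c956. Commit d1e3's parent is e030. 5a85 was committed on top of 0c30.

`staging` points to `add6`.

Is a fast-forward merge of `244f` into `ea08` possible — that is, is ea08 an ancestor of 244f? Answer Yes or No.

A fast-forward from ea08 to 244f is possible iff ea08 is an ancestor of 244f.
Ancestors of 244f: {244f, e030}.
ea08 is not among them, so fast-forward is not possible.

No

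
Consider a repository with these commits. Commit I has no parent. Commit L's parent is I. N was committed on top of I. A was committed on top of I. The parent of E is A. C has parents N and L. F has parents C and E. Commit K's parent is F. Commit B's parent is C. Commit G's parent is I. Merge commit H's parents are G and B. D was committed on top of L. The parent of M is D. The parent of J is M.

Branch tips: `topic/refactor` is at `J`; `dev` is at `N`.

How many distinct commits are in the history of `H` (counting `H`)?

Walking parent pointers from H: reachable set = {B, C, G, H, I, L, N}.
That is 7 commits.

7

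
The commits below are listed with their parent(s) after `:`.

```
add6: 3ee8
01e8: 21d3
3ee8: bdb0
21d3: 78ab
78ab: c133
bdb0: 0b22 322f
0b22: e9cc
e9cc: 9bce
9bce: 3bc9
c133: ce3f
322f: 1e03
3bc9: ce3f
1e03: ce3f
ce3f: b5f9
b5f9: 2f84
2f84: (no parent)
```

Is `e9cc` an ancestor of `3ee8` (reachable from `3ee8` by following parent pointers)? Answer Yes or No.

Ancestors of 3ee8 (commits reachable by following parents): {0b22, 1e03, 2f84, 322f, 3bc9, 3ee8, 9bce, b5f9, bdb0, ce3f, e9cc}.
e9cc is in that set, so it is an ancestor of 3ee8.

Yes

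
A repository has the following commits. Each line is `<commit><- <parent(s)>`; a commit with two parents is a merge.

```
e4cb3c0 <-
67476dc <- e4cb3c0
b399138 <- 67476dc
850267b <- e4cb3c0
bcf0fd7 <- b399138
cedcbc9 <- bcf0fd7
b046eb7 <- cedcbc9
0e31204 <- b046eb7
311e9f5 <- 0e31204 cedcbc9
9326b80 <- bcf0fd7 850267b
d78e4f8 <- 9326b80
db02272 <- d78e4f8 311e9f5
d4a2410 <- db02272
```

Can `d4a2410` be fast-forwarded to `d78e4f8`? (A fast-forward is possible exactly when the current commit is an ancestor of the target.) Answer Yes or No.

A fast-forward from d4a2410 to d78e4f8 is possible iff d4a2410 is an ancestor of d78e4f8.
Ancestors of d78e4f8: {67476dc, 850267b, 9326b80, b399138, bcf0fd7, d78e4f8, e4cb3c0}.
d4a2410 is not among them, so fast-forward is not possible.

No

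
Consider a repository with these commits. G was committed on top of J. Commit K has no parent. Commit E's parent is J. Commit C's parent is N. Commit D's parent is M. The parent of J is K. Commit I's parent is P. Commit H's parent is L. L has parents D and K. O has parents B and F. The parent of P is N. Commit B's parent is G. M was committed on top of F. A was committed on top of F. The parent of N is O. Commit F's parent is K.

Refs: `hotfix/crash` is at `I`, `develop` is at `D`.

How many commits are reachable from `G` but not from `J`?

Reachable from G: {G, J, K}.
Reachable from J: {J, K}.
In G's history but not J's: {G} — 1 commit.

1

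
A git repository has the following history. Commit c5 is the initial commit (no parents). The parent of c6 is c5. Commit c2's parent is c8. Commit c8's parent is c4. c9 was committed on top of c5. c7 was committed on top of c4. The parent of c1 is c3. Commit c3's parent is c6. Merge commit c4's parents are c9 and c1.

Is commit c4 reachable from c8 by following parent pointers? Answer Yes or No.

Ancestors of c8 (commits reachable by following parents): {c1, c3, c4, c5, c6, c8, c9}.
c4 is in that set, so it is an ancestor of c8.

Yes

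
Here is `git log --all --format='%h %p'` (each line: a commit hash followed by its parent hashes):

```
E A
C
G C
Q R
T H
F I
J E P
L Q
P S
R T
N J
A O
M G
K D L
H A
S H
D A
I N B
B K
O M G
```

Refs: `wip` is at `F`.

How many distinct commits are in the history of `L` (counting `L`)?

Walking parent pointers from L: reachable set = {A, C, G, H, L, M, O, Q, R, T}.
That is 10 commits.

10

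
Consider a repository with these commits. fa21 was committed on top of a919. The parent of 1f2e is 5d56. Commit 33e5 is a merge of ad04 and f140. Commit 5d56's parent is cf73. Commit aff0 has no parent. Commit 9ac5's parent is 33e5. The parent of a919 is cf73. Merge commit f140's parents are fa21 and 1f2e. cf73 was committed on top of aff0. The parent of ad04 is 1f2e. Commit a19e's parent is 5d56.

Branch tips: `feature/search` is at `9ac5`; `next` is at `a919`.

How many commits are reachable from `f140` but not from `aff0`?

Reachable from f140: {1f2e, 5d56, a919, aff0, cf73, f140, fa21}.
Reachable from aff0: {aff0}.
In f140's history but not aff0's: {1f2e, 5d56, a919, cf73, f140, fa21} — 6 commits.

6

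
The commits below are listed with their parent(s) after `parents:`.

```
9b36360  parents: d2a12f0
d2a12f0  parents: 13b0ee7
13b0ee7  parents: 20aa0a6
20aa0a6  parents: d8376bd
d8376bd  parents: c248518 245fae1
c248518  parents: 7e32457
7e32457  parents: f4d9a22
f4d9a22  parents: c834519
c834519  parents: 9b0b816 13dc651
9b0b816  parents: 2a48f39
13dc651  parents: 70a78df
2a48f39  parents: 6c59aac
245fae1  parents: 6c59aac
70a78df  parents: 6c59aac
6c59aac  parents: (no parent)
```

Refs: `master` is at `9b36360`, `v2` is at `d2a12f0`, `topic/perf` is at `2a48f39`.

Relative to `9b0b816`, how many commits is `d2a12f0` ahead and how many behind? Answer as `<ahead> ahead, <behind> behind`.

11 ahead, 0 behind

Reachable from d2a12f0: {13b0ee7, 13dc651, 20aa0a6, 245fae1, 2a48f39, 6c59aac, 70a78df, 7e32457, 9b0b816, c248518, c834519, d2a12f0, d8376bd, f4d9a22}.
Reachable from 9b0b816: {2a48f39, 6c59aac, 9b0b816}.
Only in d2a12f0's history (ahead): {13b0ee7, 13dc651, 20aa0a6, 245fae1, 70a78df, 7e32457, c248518, c834519, d2a12f0, d8376bd, f4d9a22} — 11.
Only in 9b0b816's history (behind): {} — 0.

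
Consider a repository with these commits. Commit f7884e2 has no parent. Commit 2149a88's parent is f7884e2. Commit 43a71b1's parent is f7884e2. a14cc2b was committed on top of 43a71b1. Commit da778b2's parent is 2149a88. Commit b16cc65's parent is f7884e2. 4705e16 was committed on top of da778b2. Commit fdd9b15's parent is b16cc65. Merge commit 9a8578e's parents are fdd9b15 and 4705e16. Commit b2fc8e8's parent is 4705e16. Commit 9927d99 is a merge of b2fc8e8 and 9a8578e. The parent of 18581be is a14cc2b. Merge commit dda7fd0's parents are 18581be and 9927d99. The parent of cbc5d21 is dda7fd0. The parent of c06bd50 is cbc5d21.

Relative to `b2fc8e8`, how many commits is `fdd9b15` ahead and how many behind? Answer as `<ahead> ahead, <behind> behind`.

2 ahead, 4 behind

Reachable from fdd9b15: {b16cc65, f7884e2, fdd9b15}.
Reachable from b2fc8e8: {2149a88, 4705e16, b2fc8e8, da778b2, f7884e2}.
Only in fdd9b15's history (ahead): {b16cc65, fdd9b15} — 2.
Only in b2fc8e8's history (behind): {2149a88, 4705e16, b2fc8e8, da778b2} — 4.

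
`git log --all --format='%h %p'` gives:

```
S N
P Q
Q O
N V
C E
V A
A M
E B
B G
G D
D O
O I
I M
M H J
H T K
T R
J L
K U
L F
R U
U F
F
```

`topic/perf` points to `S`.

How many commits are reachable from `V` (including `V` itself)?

Walking parent pointers from V: reachable set = {A, F, H, J, K, L, M, R, T, U, V}.
That is 11 commits.

11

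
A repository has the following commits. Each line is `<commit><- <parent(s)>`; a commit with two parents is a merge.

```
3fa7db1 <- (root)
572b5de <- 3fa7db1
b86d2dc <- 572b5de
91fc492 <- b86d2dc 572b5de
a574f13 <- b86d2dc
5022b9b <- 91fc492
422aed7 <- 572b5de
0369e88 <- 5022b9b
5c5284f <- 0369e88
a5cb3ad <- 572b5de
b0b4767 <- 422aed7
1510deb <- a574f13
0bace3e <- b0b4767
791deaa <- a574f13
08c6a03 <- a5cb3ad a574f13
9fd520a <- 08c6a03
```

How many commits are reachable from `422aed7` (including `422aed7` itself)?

Walking parent pointers from 422aed7: reachable set = {3fa7db1, 422aed7, 572b5de}.
That is 3 commits.

3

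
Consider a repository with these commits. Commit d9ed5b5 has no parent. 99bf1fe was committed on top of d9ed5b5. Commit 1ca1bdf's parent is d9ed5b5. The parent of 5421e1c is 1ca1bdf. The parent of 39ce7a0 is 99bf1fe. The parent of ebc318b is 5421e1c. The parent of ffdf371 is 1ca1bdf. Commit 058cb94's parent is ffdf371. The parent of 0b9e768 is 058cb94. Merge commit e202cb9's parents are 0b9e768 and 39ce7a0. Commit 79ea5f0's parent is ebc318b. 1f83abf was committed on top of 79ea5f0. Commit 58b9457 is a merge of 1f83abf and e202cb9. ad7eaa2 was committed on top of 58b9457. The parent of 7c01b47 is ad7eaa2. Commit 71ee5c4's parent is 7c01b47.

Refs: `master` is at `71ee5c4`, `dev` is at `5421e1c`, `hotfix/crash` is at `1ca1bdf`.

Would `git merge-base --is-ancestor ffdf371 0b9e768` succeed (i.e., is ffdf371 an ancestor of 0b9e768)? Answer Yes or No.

Ancestors of 0b9e768 (commits reachable by following parents): {058cb94, 0b9e768, 1ca1bdf, d9ed5b5, ffdf371}.
ffdf371 is in that set, so it is an ancestor of 0b9e768.

Yes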